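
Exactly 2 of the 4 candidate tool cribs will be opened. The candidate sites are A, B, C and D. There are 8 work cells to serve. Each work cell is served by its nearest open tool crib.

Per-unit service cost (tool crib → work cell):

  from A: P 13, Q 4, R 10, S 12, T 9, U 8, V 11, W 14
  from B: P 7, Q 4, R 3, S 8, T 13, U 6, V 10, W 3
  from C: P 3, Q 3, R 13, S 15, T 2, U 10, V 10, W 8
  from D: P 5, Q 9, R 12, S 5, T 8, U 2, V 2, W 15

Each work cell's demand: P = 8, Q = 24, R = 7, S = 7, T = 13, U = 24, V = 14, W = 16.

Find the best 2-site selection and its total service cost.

Choose B and D; total service cost 420.

With exactly 2 open, each work cell uses its cheapest among the chosen.
{B, D}: P→D 5·8=40, Q→B 4·24=96, R→B 3·7=21, S→D 5·7=35, T→D 8·13=104, U→D 2·24=48, V→D 2·14=28, W→B 3·16=48. Service cost 420.
{C, D}: service cost 445
{B, C}: service cost 531
Among all 6 size-2 choices, {B, D} is lowest.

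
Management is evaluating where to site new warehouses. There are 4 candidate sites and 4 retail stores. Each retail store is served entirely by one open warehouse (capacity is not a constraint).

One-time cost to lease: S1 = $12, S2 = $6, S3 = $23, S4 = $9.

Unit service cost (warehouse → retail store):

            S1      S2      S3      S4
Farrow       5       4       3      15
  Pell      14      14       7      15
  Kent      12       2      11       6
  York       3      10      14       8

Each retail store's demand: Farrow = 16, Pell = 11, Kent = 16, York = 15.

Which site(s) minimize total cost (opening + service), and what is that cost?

Open S1, S2 and S3; minimum total cost 243.

For any fixed open set, each retail store goes to its cheapest open site; total = fixed + service.
{S1, S2, S3}: Farrow→S3 3·16=48, Pell→S3 7·11=77, Kent→S2 2·16=32, York→S1 3·15=45. Service 202; fixed 41; total 243.
{S1, S2, S3, S4}: service 202 + fixed 50 = 252
{S1, S3, S4}: service 266 + fixed 44 = 310
{S2}: Farrow→S2 4·16=64, Pell→S2 14·11=154, Kent→S2 2·16=32, York→S2 10·15=150. Service 400; fixed 6; total 406.
(All 15 nonempty subsets were checked; S1, S2 and S3 is lowest.)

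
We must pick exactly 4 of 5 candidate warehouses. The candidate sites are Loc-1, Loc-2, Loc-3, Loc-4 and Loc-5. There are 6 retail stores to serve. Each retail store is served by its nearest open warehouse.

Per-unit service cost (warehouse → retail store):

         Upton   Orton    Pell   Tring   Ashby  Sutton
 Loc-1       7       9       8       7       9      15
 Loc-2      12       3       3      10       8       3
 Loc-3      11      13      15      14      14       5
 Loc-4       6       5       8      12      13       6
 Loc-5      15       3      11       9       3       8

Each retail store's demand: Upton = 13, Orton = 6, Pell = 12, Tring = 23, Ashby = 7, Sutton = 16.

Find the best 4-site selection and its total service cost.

With exactly 4 open, each retail store uses its cheapest among the chosen.
{Loc-1, Loc-2, Loc-4, Loc-5}: Upton→Loc-4 6·13=78, Orton→Loc-2 3·6=18, Pell→Loc-2 3·12=36, Tring→Loc-1 7·23=161, Ashby→Loc-5 3·7=21, Sutton→Loc-2 3·16=48. Service cost 362.
{Loc-1, Loc-2, Loc-3, Loc-5}: service cost 375
{Loc-1, Loc-2, Loc-3, Loc-4}: service cost 397
Among all 5 size-4 choices, {Loc-1, Loc-2, Loc-4, Loc-5} is lowest.

Choose Loc-1, Loc-2, Loc-4 and Loc-5; total service cost 362.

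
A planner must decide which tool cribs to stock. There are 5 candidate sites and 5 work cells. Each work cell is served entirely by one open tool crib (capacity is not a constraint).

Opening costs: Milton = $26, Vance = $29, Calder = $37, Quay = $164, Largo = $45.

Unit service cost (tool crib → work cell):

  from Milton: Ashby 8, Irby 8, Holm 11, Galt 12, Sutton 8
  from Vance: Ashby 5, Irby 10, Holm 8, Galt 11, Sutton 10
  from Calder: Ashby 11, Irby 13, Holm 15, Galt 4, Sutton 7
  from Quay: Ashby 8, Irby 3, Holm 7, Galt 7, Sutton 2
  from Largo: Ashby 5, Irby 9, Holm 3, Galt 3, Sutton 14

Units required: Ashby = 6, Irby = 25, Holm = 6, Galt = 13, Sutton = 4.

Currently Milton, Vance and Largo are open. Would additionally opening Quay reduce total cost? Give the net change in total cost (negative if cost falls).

Current service cost with {Milton, Vance, Largo}: 319.
Adding Quay: each work cell re-picks its cheapest; new service cost 170, saving 149.
Extra fixed cost: 164. Net change = 164 − 149 = 15.
(Totals: 419 → 434.)

No — net change +15 (cost rises by 15).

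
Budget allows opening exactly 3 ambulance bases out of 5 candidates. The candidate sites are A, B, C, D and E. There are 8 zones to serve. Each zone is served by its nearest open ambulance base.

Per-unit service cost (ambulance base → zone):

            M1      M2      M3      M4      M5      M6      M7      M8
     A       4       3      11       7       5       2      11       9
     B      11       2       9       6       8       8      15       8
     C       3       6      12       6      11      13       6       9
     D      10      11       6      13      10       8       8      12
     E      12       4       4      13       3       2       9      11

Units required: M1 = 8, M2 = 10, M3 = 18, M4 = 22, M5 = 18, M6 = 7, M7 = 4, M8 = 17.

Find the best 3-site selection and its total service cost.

With exactly 3 open, each zone uses its cheapest among the chosen.
{B, C, E}: M1→C 3·8=24, M2→B 2·10=20, M3→E 4·18=72, M4→B 6·22=132, M5→E 3·18=54, M6→E 2·7=14, M7→C 6·4=24, M8→B 8·17=136. Service cost 476.
{A, B, E}: service cost 496
{A, C, E}: service cost 503
Among all 10 size-3 choices, {B, C, E} is lowest.

Choose B, C and E; total service cost 476.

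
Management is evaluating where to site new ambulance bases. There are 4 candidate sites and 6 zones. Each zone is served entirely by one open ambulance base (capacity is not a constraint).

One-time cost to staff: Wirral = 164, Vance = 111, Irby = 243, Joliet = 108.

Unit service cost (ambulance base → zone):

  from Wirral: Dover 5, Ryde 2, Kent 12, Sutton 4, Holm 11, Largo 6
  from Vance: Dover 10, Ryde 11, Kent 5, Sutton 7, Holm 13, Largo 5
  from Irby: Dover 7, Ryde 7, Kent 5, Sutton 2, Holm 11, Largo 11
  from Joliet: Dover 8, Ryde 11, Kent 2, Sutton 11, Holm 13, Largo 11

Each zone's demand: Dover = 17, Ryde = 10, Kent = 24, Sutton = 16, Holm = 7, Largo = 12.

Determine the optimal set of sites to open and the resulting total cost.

For any fixed open set, each zone goes to its cheapest open site; total = fixed + service.
{Wirral, Joliet}: Dover→Wirral 5·17=85, Ryde→Wirral 2·10=20, Kent→Joliet 2·24=48, Sutton→Wirral 4·16=64, Holm→Wirral 11·7=77, Largo→Wirral 6·12=72. Service 366; fixed 272; total 638.
{Wirral, Vance}: Dover→Wirral 5·17=85, Ryde→Wirral 2·10=20, Kent→Vance 5·24=120, Sutton→Wirral 4·16=64, Holm→Wirral 11·7=77, Largo→Vance 5·12=60. Service 426; fixed 275; total 701.
{Wirral, Vance, Joliet}: Dover→Wirral 5·17=85, Ryde→Wirral 2·10=20, Kent→Joliet 2·24=48, Sutton→Wirral 4·16=64, Holm→Wirral 11·7=77, Largo→Vance 5·12=60. Service 354; fixed 383; total 737.
{Wirral, Vance, Irby, Joliet}: Dover→Wirral 5·17=85, Ryde→Wirral 2·10=20, Kent→Joliet 2·24=48, Sutton→Irby 2·16=32, Holm→Wirral 11·7=77, Largo→Vance 5·12=60. Service 322; fixed 626; total 948.
No other subset beats 638.

Open Wirral and Joliet; minimum total cost 638.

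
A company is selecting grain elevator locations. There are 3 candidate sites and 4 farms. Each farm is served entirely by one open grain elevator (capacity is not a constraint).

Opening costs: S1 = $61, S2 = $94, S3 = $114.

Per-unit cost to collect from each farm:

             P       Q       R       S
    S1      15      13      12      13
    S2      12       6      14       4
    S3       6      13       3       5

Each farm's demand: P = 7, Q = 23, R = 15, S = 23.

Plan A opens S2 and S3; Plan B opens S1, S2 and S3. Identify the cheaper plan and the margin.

Plan A is cheaper by 61.

Plan A: {S2, S3}: P→S3 6·7=42, Q→S2 6·23=138, R→S3 3·15=45, S→S2 4·23=92. Service 317; fixed 208; total 525.
Plan B: {S1, S2, S3}: P→S3 6·7=42, Q→S2 6·23=138, R→S3 3·15=45, S→S2 4·23=92. Service 317; fixed 269; total 586.
Difference: |525 − 586| = 61.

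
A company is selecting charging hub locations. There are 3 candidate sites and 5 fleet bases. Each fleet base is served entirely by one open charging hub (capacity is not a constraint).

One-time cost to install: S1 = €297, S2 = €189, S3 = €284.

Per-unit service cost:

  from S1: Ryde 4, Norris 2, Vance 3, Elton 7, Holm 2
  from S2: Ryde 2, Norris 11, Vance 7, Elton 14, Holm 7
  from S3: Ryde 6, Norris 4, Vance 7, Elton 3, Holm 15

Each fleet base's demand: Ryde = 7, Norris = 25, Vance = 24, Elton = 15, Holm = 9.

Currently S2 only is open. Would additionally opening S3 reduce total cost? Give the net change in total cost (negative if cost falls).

Current service cost with {S2}: 730.
Adding S3: each fleet base re-picks its cheapest; new service cost 390, saving 340.
Extra fixed cost: 284. Net change = 284 − 340 = -56.
(Totals: 919 → 863.)

Yes — net change −56 (cost falls by 56).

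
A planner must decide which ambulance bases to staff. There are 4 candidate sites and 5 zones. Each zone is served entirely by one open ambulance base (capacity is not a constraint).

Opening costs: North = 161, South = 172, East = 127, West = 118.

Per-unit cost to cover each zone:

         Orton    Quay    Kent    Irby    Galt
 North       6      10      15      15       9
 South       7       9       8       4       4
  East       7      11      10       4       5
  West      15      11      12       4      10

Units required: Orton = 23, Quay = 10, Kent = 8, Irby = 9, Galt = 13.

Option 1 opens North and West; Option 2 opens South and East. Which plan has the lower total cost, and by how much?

Option 2 is cheaper by 64.

Option 1: {North, West}: Orton→North 6·23=138, Quay→North 10·10=100, Kent→West 12·8=96, Irby→West 4·9=36, Galt→North 9·13=117. Service 487; fixed 279; total 766.
Option 2: {South, East}: Orton→South 7·23=161, Quay→South 9·10=90, Kent→South 8·8=64, Irby→South 4·9=36, Galt→South 4·13=52. Service 403; fixed 299; total 702.
Difference: |766 − 702| = 64.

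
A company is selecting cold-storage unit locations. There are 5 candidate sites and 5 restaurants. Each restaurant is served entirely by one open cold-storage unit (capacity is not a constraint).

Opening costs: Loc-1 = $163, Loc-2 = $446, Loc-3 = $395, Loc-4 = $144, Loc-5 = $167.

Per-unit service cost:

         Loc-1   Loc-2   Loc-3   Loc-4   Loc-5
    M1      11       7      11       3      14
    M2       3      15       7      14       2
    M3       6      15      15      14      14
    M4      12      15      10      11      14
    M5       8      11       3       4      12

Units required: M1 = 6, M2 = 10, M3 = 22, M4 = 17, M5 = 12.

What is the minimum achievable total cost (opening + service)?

For any fixed open set, each restaurant goes to its cheapest open site; total = fixed + service.
{Loc-1}: M1→Loc-1 11·6=66, M2→Loc-1 3·10=30, M3→Loc-1 6·22=132, M4→Loc-1 12·17=204, M5→Loc-1 8·12=96. Service 528; fixed 163; total 691.
{Loc-1, Loc-4}: service 415 + fixed 307 = 722
{Loc-4}: M1→Loc-4 3·6=18, M2→Loc-4 14·10=140, M3→Loc-4 14·22=308, M4→Loc-4 11·17=187, M5→Loc-4 4·12=48. Service 701; fixed 144; total 845.
{Loc-1, Loc-2, Loc-3, Loc-4, Loc-5}: M1→Loc-4 3·6=18, M2→Loc-5 2·10=20, M3→Loc-1 6·22=132, M4→Loc-3 10·17=170, M5→Loc-3 3·12=36. Service 376; fixed 1315; total 1691.
No other subset beats 691.

Minimum total cost: 691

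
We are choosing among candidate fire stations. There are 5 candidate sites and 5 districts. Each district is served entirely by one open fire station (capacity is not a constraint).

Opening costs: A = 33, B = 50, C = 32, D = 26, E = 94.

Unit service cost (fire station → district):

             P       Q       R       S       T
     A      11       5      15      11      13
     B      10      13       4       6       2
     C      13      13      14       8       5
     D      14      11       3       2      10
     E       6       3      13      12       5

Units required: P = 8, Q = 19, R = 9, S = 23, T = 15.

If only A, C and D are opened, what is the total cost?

Each district is assigned to its cheapest site among the open ones.
{A, C, D}: P→A 11·8=88, Q→A 5·19=95, R→D 3·9=27, S→D 2·23=46, T→C 5·15=75. Service 331; fixed 91; total 422.

Total cost: 422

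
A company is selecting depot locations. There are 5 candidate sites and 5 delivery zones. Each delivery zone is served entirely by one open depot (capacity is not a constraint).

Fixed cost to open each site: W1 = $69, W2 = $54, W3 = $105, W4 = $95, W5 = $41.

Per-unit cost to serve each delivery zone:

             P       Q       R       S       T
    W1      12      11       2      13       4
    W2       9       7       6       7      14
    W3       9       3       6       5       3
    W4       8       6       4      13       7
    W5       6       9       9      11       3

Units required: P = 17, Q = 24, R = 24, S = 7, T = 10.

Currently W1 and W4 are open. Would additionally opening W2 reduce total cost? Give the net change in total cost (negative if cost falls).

No — net change +12 (cost rises by 12).

Current service cost with {W1, W4}: 459.
Adding W2: each delivery zone re-picks its cheapest; new service cost 417, saving 42.
Extra fixed cost: 54. Net change = 54 − 42 = 12.
(Totals: 623 → 635.)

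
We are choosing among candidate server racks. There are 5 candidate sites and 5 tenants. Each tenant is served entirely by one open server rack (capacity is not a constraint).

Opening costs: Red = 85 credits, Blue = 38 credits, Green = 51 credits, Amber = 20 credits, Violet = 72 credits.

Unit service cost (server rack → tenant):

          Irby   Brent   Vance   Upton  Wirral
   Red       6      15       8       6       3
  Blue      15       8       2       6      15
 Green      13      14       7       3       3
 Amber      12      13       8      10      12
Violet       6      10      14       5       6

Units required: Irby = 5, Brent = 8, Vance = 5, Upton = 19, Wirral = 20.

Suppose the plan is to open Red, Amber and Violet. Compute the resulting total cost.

Each tenant is assigned to its cheapest site among the open ones.
{Red, Amber, Violet}: Irby→Red 6·5=30, Brent→Violet 10·8=80, Vance→Red 8·5=40, Upton→Violet 5·19=95, Wirral→Red 3·20=60. Service 305; fixed 177; total 482.

Total cost: 482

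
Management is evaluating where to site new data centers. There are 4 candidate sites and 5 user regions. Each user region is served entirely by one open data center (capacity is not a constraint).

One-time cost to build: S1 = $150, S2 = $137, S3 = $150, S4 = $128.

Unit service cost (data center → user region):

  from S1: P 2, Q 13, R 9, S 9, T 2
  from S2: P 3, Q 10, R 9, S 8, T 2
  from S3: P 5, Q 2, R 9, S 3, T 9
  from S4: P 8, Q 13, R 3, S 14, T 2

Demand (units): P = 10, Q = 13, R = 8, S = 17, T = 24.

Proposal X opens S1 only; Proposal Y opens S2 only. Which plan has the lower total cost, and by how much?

Proposal Y is cheaper by 59.

Proposal X: {S1}: P→S1 2·10=20, Q→S1 13·13=169, R→S1 9·8=72, S→S1 9·17=153, T→S1 2·24=48. Service 462; fixed 150; total 612.
Proposal Y: {S2}: P→S2 3·10=30, Q→S2 10·13=130, R→S2 9·8=72, S→S2 8·17=136, T→S2 2·24=48. Service 416; fixed 137; total 553.
Difference: |612 − 553| = 59.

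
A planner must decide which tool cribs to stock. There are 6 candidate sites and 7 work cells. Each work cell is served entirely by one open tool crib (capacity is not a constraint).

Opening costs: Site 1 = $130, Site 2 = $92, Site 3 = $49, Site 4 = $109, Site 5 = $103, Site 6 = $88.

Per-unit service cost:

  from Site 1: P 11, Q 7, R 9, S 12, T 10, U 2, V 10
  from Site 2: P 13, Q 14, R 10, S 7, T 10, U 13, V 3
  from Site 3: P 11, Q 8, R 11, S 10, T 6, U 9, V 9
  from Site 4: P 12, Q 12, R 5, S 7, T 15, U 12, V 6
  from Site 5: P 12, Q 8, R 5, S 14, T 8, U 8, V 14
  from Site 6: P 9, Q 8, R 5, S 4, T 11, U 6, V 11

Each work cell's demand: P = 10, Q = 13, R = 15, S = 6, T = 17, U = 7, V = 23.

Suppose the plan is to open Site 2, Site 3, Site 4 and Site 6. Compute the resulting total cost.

Total cost: 844

Each work cell is assigned to its cheapest site among the open ones.
{Site 2, Site 3, Site 4, Site 6}: P→Site 6 9·10=90, Q→Site 3 8·13=104, R→Site 4 5·15=75, S→Site 6 4·6=24, T→Site 3 6·17=102, U→Site 6 6·7=42, V→Site 2 3·23=69. Service 506; fixed 338; total 844.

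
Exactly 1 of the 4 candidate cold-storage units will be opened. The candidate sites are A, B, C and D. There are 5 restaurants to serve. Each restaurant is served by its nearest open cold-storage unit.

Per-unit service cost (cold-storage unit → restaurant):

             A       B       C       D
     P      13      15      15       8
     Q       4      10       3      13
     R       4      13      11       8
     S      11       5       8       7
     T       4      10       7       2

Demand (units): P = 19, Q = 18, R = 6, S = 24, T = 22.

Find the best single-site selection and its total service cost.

With exactly 1 open, each restaurant uses its cheapest among the chosen.
{D}: P→D 8·19=152, Q→D 13·18=234, R→D 8·6=48, S→D 7·24=168, T→D 2·22=44. Service cost 646.
{A}: service cost 695
{C}: service cost 751
Among all 4 size-1 choices, {D} is lowest.

Choose D only; total service cost 646.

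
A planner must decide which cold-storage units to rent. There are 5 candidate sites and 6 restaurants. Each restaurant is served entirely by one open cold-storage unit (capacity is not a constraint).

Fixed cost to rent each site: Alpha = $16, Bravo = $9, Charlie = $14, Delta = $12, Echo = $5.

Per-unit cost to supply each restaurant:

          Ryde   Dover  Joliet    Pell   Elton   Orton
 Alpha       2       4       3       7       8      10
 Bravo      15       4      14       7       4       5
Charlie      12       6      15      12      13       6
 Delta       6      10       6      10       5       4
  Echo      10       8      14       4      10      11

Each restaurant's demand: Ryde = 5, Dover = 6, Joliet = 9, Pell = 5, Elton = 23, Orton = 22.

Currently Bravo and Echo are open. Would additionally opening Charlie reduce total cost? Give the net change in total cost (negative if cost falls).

No — net change +14 (cost rises by 14).

Current service cost with {Bravo, Echo}: 422.
Adding Charlie: each restaurant re-picks its cheapest; new service cost 422, saving 0.
Extra fixed cost: 14. Net change = 14 − 0 = 14.
(Totals: 436 → 450.)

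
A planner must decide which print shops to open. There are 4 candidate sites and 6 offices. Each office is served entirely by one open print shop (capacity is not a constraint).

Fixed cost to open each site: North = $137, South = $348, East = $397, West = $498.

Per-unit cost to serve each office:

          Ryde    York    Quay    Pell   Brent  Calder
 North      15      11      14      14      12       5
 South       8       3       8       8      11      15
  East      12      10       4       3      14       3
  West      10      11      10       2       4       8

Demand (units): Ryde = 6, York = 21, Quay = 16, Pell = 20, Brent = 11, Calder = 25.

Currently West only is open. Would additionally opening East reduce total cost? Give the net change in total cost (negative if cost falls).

No — net change +155 (cost rises by 155).

Current service cost with {West}: 735.
Adding East: each office re-picks its cheapest; new service cost 493, saving 242.
Extra fixed cost: 397. Net change = 397 − 242 = 155.
(Totals: 1233 → 1388.)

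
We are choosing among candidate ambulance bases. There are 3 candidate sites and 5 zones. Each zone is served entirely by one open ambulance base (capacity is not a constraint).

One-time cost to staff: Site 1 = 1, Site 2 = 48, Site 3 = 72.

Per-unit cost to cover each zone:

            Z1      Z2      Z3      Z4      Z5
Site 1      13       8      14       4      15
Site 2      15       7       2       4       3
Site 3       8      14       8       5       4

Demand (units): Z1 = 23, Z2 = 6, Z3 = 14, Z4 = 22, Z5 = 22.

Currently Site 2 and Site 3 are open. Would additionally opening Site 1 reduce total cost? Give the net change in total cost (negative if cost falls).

Current service cost with {Site 2, Site 3}: 408.
Adding Site 1: each zone re-picks its cheapest; new service cost 408, saving 0.
Extra fixed cost: 1. Net change = 1 − 0 = 1.
(Totals: 528 → 529.)

No — net change +1 (cost rises by 1).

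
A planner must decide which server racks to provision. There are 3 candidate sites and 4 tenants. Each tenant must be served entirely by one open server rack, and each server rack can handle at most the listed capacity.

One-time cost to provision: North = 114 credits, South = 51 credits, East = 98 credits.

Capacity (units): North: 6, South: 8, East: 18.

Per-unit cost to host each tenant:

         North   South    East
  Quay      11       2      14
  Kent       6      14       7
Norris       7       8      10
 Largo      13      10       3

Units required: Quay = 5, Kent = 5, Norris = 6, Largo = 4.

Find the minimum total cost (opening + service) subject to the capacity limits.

Open {South, East}: Quay→South 2·5=10, Kent→East 7·5=35, Norris→East 10·6=60, Largo→East 3·4=12.
Loads: South carries 5/8, East carries 15/18. Service 117; fixed 149; total 266.
Next best feasible plan costs 314.

Minimum total cost: 266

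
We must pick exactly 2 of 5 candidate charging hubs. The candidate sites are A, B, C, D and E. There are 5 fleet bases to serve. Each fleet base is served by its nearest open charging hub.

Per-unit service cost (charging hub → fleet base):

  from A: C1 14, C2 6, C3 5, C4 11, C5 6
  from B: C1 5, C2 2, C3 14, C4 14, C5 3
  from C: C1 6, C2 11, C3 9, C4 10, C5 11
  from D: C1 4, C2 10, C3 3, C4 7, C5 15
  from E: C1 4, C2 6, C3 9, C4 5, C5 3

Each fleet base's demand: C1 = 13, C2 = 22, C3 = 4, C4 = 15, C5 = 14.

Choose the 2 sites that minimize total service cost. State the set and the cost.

With exactly 2 open, each fleet base uses its cheapest among the chosen.
{B, E}: C1→E 4·13=52, C2→B 2·22=44, C3→E 9·4=36, C4→E 5·15=75, C5→B 3·14=42. Service cost 249.
{B, D}: service cost 255
{D, E}: service cost 313
Among all 10 size-2 choices, {B, E} is lowest.

Choose B and E; total service cost 249.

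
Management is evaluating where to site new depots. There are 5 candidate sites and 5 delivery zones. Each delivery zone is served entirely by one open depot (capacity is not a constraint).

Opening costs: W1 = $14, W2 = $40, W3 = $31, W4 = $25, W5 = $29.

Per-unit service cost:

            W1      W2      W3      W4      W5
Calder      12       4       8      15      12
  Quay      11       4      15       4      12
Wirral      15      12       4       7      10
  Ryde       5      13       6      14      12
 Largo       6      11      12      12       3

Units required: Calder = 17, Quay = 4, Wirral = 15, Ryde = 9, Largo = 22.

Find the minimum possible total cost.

Minimum total cost: 364

For any fixed open set, each delivery zone goes to its cheapest open site; total = fixed + service.
{W2, W3, W5}: Calder→W2 4·17=68, Quay→W2 4·4=16, Wirral→W3 4·15=60, Ryde→W3 6·9=54, Largo→W5 3·22=66. Service 264; fixed 100; total 364.
{W1, W2, W3, W5}: Calder→W2 4·17=68, Quay→W2 4·4=16, Wirral→W3 4·15=60, Ryde→W1 5·9=45, Largo→W5 3·22=66. Service 255; fixed 114; total 369.
{W2, W3, W4, W5}: Calder→W2 4·17=68, Quay→W2 4·4=16, Wirral→W3 4·15=60, Ryde→W3 6·9=54, Largo→W5 3·22=66. Service 264; fixed 125; total 389.
{W1, W2, W3, W4, W5}: service 255 + fixed 139 = 394
No other subset beats 364.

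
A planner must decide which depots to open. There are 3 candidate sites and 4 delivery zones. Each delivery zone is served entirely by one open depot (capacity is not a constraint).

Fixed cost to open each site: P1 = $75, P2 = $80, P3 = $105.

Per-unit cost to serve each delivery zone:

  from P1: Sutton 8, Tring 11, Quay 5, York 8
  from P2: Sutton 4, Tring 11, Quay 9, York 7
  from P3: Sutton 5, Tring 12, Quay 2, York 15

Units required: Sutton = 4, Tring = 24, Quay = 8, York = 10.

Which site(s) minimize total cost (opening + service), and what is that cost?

Open P1 only; minimum total cost 491.

For any fixed open set, each delivery zone goes to its cheapest open site; total = fixed + service.
{P1}: Sutton→P1 8·4=32, Tring→P1 11·24=264, Quay→P1 5·8=40, York→P1 8·10=80. Service 416; fixed 75; total 491.
{P2}: service 422 + fixed 80 = 502
{P1, P2}: service 390 + fixed 155 = 545
{P1, P2, P3}: Sutton→P2 4·4=16, Tring→P1 11·24=264, Quay→P3 2·8=16, York→P2 7·10=70. Service 366; fixed 260; total 626.
No other subset beats 491.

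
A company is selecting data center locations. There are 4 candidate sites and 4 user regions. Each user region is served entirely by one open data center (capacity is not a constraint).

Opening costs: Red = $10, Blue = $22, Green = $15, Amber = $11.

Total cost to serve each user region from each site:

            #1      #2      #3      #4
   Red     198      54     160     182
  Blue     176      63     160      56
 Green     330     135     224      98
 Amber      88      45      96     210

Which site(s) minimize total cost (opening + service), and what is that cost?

Open Blue and Amber; minimum total cost 318.

For any fixed open set, each user region goes to its cheapest open site; total = fixed + service.
{Blue, Amber}: #1→Amber 88, #2→Amber 45, #3→Amber 96, #4→Blue 56. Service 285; fixed 33; total 318.
{Red, Blue, Amber}: service 285 + fixed 43 = 328
{Blue, Green, Amber}: service 285 + fixed 48 = 333
{Red, Blue, Green, Amber}: service 285 + fixed 58 = 343
(All 15 nonempty subsets were checked; Blue and Amber is lowest.)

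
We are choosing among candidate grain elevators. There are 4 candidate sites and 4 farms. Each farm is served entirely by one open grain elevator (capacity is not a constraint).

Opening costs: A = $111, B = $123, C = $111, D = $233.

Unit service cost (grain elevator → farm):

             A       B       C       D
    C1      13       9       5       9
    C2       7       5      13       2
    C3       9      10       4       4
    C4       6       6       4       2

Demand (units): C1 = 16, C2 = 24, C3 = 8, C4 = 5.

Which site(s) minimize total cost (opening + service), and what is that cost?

Open D only; minimum total cost 467.

For any fixed open set, each farm goes to its cheapest open site; total = fixed + service.
{D}: C1→D 9·16=144, C2→D 2·24=48, C3→D 4·8=32, C4→D 2·5=10. Service 234; fixed 233; total 467.
{B, C}: service 252 + fixed 234 = 486
{B}: C1→B 9·16=144, C2→B 5·24=120, C3→B 10·8=80, C4→B 6·5=30. Service 374; fixed 123; total 497.
{A, B, C, D}: C1→C 5·16=80, C2→D 2·24=48, C3→C 4·8=32, C4→D 2·5=10. Service 170; fixed 578; total 748.
No other subset beats 467.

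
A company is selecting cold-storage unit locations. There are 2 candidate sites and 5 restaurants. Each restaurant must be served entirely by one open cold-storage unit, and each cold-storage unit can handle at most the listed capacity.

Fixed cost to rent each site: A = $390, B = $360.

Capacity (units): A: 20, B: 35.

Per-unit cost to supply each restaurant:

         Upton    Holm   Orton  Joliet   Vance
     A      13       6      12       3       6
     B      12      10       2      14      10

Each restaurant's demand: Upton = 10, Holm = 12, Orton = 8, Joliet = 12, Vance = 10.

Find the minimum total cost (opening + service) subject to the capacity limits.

Open {A, B}: Upton→B 12·10=120, Holm→B 10·12=120, Orton→A 12·8=96, Joliet→A 3·12=36, Vance→B 10·10=100.
Loads: A carries 20/20, B carries 32/35. Service 472; fixed 750; total 1222.
Next best feasible plan costs 1244.

Minimum total cost: 1222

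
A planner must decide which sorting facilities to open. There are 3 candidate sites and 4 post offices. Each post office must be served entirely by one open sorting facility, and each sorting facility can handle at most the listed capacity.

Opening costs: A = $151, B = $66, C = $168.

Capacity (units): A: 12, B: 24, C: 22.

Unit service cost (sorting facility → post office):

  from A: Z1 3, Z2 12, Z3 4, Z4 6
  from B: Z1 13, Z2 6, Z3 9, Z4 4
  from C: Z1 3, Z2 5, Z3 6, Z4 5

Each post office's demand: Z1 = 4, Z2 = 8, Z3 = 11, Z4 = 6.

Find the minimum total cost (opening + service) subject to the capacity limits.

Minimum total cost: 384

Open {B, C}: Z1→C 3·4=12, Z2→B 6·8=48, Z3→C 6·11=66, Z4→B 4·6=24.
Loads: B carries 14/24, C carries 15/22. Service 150; fixed 234; total 384.
Next best feasible plan costs 385.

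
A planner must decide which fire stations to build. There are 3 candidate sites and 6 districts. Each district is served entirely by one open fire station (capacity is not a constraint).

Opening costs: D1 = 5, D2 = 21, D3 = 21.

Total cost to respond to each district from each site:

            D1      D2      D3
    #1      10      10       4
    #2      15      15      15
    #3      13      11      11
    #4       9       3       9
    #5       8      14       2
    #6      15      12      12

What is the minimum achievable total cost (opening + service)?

For any fixed open set, each district goes to its cheapest open site; total = fixed + service.
{D3}: #1→D3 4, #2→D3 15, #3→D3 11, #4→D3 9, #5→D3 2, #6→D3 12. Service 53; fixed 21; total 74.
{D1}: service 70 + fixed 5 = 75
{D1, D3}: service 53 + fixed 26 = 79
{D1, D2, D3}: service 47 + fixed 47 = 94
(All 7 nonempty subsets were checked; D3 only is lowest.)

Minimum total cost: 74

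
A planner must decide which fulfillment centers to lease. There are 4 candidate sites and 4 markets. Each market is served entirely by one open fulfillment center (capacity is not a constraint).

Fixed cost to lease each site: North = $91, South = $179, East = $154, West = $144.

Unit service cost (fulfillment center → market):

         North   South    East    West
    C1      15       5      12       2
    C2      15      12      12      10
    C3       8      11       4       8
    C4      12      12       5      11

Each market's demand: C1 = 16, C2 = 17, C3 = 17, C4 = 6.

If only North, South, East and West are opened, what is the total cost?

Total cost: 868

Each market is assigned to its cheapest site among the open ones.
{North, South, East, West}: C1→West 2·16=32, C2→West 10·17=170, C3→East 4·17=68, C4→East 5·6=30. Service 300; fixed 568; total 868.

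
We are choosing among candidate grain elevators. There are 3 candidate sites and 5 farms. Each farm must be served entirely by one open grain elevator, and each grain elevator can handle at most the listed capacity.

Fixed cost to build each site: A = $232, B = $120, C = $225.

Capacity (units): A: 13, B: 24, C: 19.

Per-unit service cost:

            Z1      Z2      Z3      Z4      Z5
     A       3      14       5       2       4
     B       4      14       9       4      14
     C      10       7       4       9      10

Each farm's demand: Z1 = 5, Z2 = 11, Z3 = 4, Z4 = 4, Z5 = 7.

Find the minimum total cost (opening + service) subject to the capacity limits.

Minimum total cost: 564

Open {B, C}: Z1→B 4·5=20, Z2→C 7·11=77, Z3→B 9·4=36, Z4→B 4·4=16, Z5→C 10·7=70.
Loads: B carries 13/24, C carries 18/19. Service 219; fixed 345; total 564.
Next best feasible plan costs 572.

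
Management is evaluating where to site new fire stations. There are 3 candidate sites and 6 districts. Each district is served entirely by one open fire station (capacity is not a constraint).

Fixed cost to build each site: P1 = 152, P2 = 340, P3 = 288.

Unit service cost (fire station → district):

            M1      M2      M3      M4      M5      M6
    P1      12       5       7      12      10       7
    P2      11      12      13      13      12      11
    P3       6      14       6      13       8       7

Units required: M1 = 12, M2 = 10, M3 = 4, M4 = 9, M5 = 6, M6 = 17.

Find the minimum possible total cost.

Minimum total cost: 661

For any fixed open set, each district goes to its cheapest open site; total = fixed + service.
{P1}: M1→P1 12·12=144, M2→P1 5·10=50, M3→P1 7·4=28, M4→P1 12·9=108, M5→P1 10·6=60, M6→P1 7·17=119. Service 509; fixed 152; total 661.
{P3}: M1→P3 6·12=72, M2→P3 14·10=140, M3→P3 6·4=24, M4→P3 13·9=117, M5→P3 8·6=48, M6→P3 7·17=119. Service 520; fixed 288; total 808.
{P1, P3}: M1→P3 6·12=72, M2→P1 5·10=50, M3→P3 6·4=24, M4→P1 12·9=108, M5→P3 8·6=48, M6→P1 7·17=119. Service 421; fixed 440; total 861.
{P1, P2, P3}: service 421 + fixed 780 = 1201
No other subset beats 661.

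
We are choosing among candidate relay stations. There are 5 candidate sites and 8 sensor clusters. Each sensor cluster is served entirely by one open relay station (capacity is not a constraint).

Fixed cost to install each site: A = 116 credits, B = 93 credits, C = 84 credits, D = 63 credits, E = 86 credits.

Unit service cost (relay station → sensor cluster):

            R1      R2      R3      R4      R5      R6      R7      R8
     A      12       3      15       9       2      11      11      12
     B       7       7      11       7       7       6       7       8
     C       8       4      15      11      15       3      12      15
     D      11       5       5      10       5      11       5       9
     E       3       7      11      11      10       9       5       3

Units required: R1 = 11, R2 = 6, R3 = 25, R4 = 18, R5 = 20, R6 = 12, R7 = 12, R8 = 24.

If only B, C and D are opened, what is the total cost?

Each sensor cluster is assigned to its cheapest site among the open ones.
{B, C, D}: R1→B 7·11=77, R2→C 4·6=24, R3→D 5·25=125, R4→B 7·18=126, R5→D 5·20=100, R6→C 3·12=36, R7→D 5·12=60, R8→B 8·24=192. Service 740; fixed 240; total 980.

Total cost: 980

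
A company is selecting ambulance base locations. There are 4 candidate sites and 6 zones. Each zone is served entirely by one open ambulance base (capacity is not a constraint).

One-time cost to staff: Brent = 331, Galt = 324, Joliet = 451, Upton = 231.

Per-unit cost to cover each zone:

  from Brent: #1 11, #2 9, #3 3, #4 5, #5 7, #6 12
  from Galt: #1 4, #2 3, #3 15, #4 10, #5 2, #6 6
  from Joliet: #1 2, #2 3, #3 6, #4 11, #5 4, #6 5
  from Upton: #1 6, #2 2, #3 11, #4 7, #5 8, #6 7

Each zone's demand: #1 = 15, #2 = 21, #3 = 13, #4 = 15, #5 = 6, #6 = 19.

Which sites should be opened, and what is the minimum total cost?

Open Upton only; minimum total cost 792.

For any fixed open set, each zone goes to its cheapest open site; total = fixed + service.
{Upton}: #1→Upton 6·15=90, #2→Upton 2·21=42, #3→Upton 11·13=143, #4→Upton 7·15=105, #5→Upton 8·6=48, #6→Upton 7·19=133. Service 561; fixed 231; total 792.
{Joliet}: service 455 + fixed 451 = 906
{Galt}: service 594 + fixed 324 = 918
{Brent, Galt, Joliet, Upton}: #1→Joliet 2·15=30, #2→Upton 2·21=42, #3→Brent 3·13=39, #4→Brent 5·15=75, #5→Galt 2·6=12, #6→Joliet 5·19=95. Service 293; fixed 1337; total 1630.
(All 15 nonempty subsets were checked; Upton only is lowest.)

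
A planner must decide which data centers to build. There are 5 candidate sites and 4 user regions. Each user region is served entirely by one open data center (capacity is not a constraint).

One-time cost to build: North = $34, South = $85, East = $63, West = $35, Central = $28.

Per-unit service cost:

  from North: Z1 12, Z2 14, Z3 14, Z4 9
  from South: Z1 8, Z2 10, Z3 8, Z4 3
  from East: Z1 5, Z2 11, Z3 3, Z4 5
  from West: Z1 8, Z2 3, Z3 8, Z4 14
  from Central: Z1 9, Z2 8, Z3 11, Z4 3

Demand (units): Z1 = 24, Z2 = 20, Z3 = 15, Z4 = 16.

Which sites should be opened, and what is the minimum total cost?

For any fixed open set, each user region goes to its cheapest open site; total = fixed + service.
{East, West, Central}: Z1→East 5·24=120, Z2→West 3·20=60, Z3→East 3·15=45, Z4→Central 3·16=48. Service 273; fixed 126; total 399.
{East, West}: service 305 + fixed 98 = 403
{North, East, West, Central}: service 273 + fixed 160 = 433
{North, South, East, West, Central}: Z1→East 5·24=120, Z2→West 3·20=60, Z3→East 3·15=45, Z4→South 3·16=48. Service 273; fixed 245; total 518.
No other subset beats 399.

Open East, West and Central; minimum total cost 399.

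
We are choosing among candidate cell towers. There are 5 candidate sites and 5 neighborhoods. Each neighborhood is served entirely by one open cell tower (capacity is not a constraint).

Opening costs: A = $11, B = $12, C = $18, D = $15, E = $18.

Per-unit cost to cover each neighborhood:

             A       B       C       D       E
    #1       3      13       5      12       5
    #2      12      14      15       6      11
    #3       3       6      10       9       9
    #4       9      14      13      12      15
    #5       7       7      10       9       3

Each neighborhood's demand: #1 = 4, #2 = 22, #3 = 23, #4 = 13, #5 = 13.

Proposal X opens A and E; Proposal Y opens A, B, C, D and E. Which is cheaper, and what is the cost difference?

Proposal Y is cheaper by 65.

Proposal X: {A, E}: #1→A 3·4=12, #2→E 11·22=242, #3→A 3·23=69, #4→A 9·13=117, #5→E 3·13=39. Service 479; fixed 29; total 508.
Proposal Y: {A, B, C, D, E}: #1→A 3·4=12, #2→D 6·22=132, #3→A 3·23=69, #4→A 9·13=117, #5→E 3·13=39. Service 369; fixed 74; total 443.
Difference: |508 − 443| = 65.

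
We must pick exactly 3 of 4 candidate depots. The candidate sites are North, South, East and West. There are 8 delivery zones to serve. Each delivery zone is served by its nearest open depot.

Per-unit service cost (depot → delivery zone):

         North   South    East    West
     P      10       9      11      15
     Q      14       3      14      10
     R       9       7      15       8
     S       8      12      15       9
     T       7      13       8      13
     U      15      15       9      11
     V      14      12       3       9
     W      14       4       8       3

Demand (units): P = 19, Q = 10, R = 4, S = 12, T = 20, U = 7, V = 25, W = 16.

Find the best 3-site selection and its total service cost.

With exactly 3 open, each delivery zone uses its cheapest among the chosen.
{North, South, East}: P→South 9·19=171, Q→South 3·10=30, R→South 7·4=28, S→North 8·12=96, T→North 7·20=140, U→East 9·7=63, V→East 3·25=75, W→South 4·16=64. Service cost 667.
{South, East, West}: service cost 683
{North, East, West}: service cost 744
Among all 4 size-3 choices, {North, South, East} is lowest.

Choose North, South and East; total service cost 667.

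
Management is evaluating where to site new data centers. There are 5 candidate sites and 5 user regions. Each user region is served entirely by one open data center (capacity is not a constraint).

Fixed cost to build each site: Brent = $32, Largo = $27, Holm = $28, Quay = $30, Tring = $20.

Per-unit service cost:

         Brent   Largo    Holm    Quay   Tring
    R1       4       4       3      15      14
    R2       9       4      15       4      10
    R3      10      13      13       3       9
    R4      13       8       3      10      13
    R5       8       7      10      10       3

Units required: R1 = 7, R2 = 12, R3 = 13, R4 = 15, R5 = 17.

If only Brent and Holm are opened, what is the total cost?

Total cost: 500

Each user region is assigned to its cheapest site among the open ones.
{Brent, Holm}: R1→Holm 3·7=21, R2→Brent 9·12=108, R3→Brent 10·13=130, R4→Holm 3·15=45, R5→Brent 8·17=136. Service 440; fixed 60; total 500.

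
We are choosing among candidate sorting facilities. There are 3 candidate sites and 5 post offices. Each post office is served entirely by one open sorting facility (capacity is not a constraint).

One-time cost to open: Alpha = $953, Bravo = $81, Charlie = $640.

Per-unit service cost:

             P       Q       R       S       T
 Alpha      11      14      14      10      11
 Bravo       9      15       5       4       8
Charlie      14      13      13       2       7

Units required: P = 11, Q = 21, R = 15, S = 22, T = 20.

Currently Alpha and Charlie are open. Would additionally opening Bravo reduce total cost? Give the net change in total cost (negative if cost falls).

Current service cost with {Alpha, Charlie}: 773.
Adding Bravo: each post office re-picks its cheapest; new service cost 631, saving 142.
Extra fixed cost: 81. Net change = 81 − 142 = -61.
(Totals: 2366 → 2305.)

Yes — net change −61 (cost falls by 61).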